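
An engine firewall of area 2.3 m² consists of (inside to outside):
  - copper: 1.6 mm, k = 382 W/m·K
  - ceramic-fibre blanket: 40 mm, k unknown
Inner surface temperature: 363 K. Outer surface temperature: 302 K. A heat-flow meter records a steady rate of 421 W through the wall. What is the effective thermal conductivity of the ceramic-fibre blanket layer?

Using the resistance-network approach (series):
R_copper = L/(kA) = 0.0016/(382×2.3) = 1.821×10^-6 K/W
Sum of known resistances R_other = 1.821×10^-6 K/W
Total R = ΔT/Q = 61/421 = 0.1449 K/W
R_ceramic-fibre blanket = R_total − R_other = 0.1449 K/W
k = L/(R·A) = 0.04/(0.1449×2.3)

k ≈ 0.12 W/(m·K)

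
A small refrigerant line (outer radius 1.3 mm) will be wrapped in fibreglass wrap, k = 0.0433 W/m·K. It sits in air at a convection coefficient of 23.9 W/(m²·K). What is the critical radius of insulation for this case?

For a cylinder r_cr = k/h = 0.0433/23.9
r_cr = 1.81 mm; since the bare radius (1.3 mm) is below r_cr, adding a thin layer of insulation will *increase* heat loss.

r_cr ≈ 1.81 mm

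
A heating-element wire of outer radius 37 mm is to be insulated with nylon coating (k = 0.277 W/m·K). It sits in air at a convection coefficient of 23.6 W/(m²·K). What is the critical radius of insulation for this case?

For a cylinder r_cr = k/h = 0.277/23.6
r_cr = 11.7 mm; since the bare radius (37 mm) is above r_cr, any added insulation will reduce heat loss.

r_cr ≈ 11.7 mm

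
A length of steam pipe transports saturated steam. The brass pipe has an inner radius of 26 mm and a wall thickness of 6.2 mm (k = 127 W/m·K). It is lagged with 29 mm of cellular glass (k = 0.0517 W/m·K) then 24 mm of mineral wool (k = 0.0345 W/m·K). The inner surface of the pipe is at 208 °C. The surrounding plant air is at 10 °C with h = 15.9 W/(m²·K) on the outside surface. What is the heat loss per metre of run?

For a radial system each layer contributes R = ln(r_out/r_in)/(2πkL); films add R = 1/(hA).
R_brass pipe wall = ln(32.2/26)/(2π×127×1) = 2.68×10^-4 K/W
R_cellular glass = ln(61.2/32.2)/(2π×0.0517×1) = 1.977 K/W
R_mineral wool = ln(85.2/61.2)/(2π×0.0345×1) = 1.526 K/W
R_outer film = 1/(h_o·2πr_oL) = 1/(15.9×2π×0.0852×1) = 0.1175 K/W
R_total = 3.621 K/W
Q = ΔT/R_total = 198/3.621

q′ ≈ 54.7 W/m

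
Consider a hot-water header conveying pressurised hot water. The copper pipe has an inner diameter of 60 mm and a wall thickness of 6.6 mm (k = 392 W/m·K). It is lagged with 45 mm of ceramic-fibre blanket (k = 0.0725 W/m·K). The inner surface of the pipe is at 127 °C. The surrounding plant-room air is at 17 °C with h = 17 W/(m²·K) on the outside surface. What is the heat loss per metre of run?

q′ ≈ 58.7 W/m

Cylindrical conduction, so R = ln(r₂/r₁)/(2πkL) per layer, in series:
R_copper pipe wall = ln(36.6/30)/(2π×392×1) = 8.073×10^-5 K/W
R_ceramic-fibre blanket = ln(81.6/36.6)/(2π×0.0725×1) = 1.76 K/W
R_outer film = 1/(h_o·2πr_oL) = 1/(17×2π×0.0816×1) = 0.1147 K/W
R_total = 1.875 K/W
Q = ΔT/R_total = 110/1.875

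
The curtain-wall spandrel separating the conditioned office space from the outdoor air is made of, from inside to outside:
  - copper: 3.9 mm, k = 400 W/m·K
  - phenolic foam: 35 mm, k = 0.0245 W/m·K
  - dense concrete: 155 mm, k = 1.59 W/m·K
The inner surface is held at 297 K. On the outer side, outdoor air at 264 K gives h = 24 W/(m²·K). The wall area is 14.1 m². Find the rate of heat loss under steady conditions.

Model the wall as resistances in series:
R_copper = L/(kA) = 0.0039/(400×14.1) = 6.915×10^-7 K/W
R_phenolic foam = L/(kA) = 0.035/(0.0245×14.1) = 0.1013 K/W
R_dense concrete = L/(kA) = 0.155/(1.59×14.1) = 0.006914 K/W
R_outer film = 1/(h_o·A) = 1/(24×14.1) = 0.002955 K/W
R_total = 0.1112 K/W
Q = ΔT / R_total = 33 / 0.1112

Q ≈ 297 W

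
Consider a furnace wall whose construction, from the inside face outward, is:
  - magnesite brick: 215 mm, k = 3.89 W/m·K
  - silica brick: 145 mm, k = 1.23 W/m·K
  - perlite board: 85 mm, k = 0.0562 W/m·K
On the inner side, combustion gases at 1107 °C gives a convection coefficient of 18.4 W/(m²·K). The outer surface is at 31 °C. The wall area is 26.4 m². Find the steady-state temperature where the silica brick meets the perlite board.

Treating each layer as a thermal resistance in series:
R_inner film = 1/(h_i·A) = 1/(18.4×26.4) = 0.002059 K/W
R_magnesite brick = L/(kA) = 0.215/(3.89×26.4) = 0.002094 K/W
R_silica brick = L/(kA) = 0.145/(1.23×26.4) = 0.004465 K/W
R_perlite board = L/(kA) = 0.085/(0.0562×26.4) = 0.05729 K/W
R_total = 0.06591 K/W;  Q = ΔT/R_total = 1076/0.06591 = 16330 W
T_interface = T_inner − Q·ΣR(inner→interface) = 1107 − 16300×0.008618

T ≈ 966 °C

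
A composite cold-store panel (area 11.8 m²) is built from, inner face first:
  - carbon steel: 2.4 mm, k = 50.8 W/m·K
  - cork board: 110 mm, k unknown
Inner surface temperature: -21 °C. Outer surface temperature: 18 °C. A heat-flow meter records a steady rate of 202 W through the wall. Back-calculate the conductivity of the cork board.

k ≈ 0.0483 W/(m·K)

Thermal resistances in series:
R_carbon steel = L/(kA) = 0.0024/(50.8×11.8) = 4.004×10^-6 K/W
Sum of known resistances R_other = 4.004×10^-6 K/W
Total R = ΔT/Q = 39/202 = 0.1931 K/W
R_cork board = R_total − R_other = 0.1931 K/W
k = L/(R·A) = 0.11/(0.1931×11.8)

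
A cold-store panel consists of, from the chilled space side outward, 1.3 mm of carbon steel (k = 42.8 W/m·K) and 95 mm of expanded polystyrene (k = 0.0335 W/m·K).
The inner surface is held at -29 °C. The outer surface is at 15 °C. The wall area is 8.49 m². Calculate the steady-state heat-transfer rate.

Series thermal resistances:
R_carbon steel = L/(kA) = 0.0013/(42.8×8.49) = 3.578×10^-6 K/W
R_expanded polystyrene = L/(kA) = 0.095/(0.0335×8.49) = 0.334 K/W
R_total = 0.334 K/W
Q = ΔT / R_total = 44 / 0.334

Q ≈ 132 W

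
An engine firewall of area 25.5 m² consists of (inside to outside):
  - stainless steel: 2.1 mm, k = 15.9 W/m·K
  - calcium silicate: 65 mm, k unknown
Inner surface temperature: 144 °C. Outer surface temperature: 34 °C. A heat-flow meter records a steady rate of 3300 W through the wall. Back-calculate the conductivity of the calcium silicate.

Using the resistance-network approach (series):
R_stainless steel = L/(kA) = 0.0021/(15.9×25.5) = 5.179×10^-6 K/W
Sum of known resistances R_other = 5.179×10^-6 K/W
Total R = ΔT/Q = 110/3300 = 0.03333 K/W
R_calcium silicate = R_total − R_other = 0.03333 K/W
k = L/(R·A) = 0.065/(0.03333×25.5)

k ≈ 0.0765 W/(m·K)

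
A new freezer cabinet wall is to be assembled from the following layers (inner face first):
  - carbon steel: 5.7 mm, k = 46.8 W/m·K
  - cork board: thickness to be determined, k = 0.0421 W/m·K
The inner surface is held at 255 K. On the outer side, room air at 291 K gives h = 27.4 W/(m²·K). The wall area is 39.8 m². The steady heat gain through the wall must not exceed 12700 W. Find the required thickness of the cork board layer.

Series thermal resistances:
R_carbon steel = L/(kA) = 0.0057/(46.8×39.8) = 3.06×10^-6 K/W
R_outer film = 1/(h_o·A) = 1/(27.4×39.8) = 9.17×10^-4 K/W
Sum of the known resistances R_other = 9.201×10^-4 K/W
Required total resistance R_tot = ΔT/Q_allow = 36/12700 = 0.002835 K/W
R_cork board = R_tot − R_other = 0.001915 K/W
L = R·k·A = 0.001915×0.0421×39.8

L ≈ 3.21 mm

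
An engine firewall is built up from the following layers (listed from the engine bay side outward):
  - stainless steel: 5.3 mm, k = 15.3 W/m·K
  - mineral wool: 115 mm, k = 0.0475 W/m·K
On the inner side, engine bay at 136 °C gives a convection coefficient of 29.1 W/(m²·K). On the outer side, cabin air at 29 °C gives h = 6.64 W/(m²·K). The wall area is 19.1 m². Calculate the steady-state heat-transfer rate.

Q ≈ 784 W

Thermal resistances in series:
R_inner film = 1/(h_i·A) = 1/(29.1×19.1) = 0.001799 K/W
R_stainless steel = L/(kA) = 0.0053/(15.3×19.1) = 1.814×10^-5 K/W
R_mineral wool = L/(kA) = 0.115/(0.0475×19.1) = 0.1268 K/W
R_outer film = 1/(h_o·A) = 1/(6.64×19.1) = 0.007885 K/W
R_total = 0.1365 K/W
Q = ΔT / R_total = 107 / 0.1365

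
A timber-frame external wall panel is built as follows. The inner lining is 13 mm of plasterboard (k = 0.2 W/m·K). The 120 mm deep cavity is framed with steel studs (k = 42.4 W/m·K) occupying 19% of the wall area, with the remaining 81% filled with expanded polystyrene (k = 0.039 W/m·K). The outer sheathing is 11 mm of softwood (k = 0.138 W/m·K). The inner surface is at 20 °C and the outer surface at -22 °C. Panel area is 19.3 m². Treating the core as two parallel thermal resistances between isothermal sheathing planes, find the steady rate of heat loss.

Sheathing layers in series; stud and cavity paths in parallel between them.
R_inner = 0.013/(0.2×19.3) = 0.003368 K/W
R_stud  = 0.12/(42.4×0.19×19.3) = 7.718×10^-4 K/W
R_cav   = 0.12/(0.039×0.81×19.3) = 0.1968 K/W
1/R_core = 1/R_stud + 1/R_cav → R_core = 7.688×10^-4 K/W
R_outer = 0.011/(0.138×19.3) = 0.00413 K/W
R_total = 0.008267 K/W
Q = ΔT/R_total = 42/0.008267

Q ≈ 5080 W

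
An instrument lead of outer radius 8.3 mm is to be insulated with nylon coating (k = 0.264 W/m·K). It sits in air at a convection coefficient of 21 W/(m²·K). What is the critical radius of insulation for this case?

r_cr ≈ 12.6 mm

For a cylinder r_cr = k/h = 0.264/21
r_cr = 12.6 mm; since the bare radius (8.3 mm) is below r_cr, adding a thin layer of insulation will *increase* heat loss.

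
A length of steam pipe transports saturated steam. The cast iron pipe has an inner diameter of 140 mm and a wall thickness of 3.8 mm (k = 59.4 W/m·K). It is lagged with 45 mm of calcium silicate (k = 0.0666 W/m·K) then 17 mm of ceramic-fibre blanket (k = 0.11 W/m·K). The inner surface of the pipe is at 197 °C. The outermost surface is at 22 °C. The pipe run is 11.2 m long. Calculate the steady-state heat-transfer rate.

Radial resistances (cylindrical: R_cond = ln(r_o/r_i)/(2πkL), R_conv = 1/(h·2πrL)):
R_cast iron pipe wall = ln(73.8/70)/(2π×59.4×11.2) = 1.265×10^-5 K/W
R_calcium silicate = ln(118.8/73.8)/(2π×0.0666×11.2) = 0.1016 K/W
R_ceramic-fibre blanket = ln(135.8/118.8)/(2π×0.11×11.2) = 0.01728 K/W
R_total = 0.1189 K/W
Q = ΔT/R_total = 175/0.1189

Q ≈ 1470 W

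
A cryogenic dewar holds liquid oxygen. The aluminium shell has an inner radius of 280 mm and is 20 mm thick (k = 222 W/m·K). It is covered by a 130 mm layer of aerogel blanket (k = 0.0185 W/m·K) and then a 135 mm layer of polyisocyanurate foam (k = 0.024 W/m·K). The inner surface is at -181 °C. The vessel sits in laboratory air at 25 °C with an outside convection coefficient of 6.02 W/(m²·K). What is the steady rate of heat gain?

Radial (spherical) resistances in series:
R_aluminium shell = (1/0.28 − 1/0.3)/(4π×222) = 8.535×10^-5 K/W
R_aerogel blanket = (1/0.3 − 1/0.43)/(4π×0.0185) = 4.335 K/W
R_polyisocyanurate foam = (1/0.43 − 1/0.565)/(4π×0.024) = 1.842 K/W
R_outer film = 1/(h·4πr_o²) = 1/(6.02×4π×0.565²) = 0.04141 K/W
R_total = 6.219 K/W
Q = ΔT/R_total = 206/6.219

Q ≈ 33.1 W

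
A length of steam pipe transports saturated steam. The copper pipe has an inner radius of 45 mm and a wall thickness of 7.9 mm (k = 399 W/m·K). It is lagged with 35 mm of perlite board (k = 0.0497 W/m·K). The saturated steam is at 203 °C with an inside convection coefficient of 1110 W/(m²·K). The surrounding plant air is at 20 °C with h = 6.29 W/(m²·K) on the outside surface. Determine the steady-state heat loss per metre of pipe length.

Radial resistances (cylindrical: R_cond = ln(r_o/r_i)/(2πkL), R_conv = 1/(h·2πrL)):
R_inner film = 1/(h_i·2πr₁L) = 1/(1110×2π×0.045×1) = 0.003186 K/W
R_copper pipe wall = ln(52.9/45)/(2π×399×1) = 6.452×10^-5 K/W
R_perlite board = ln(87.9/52.9)/(2π×0.0497×1) = 1.626 K/W
R_outer film = 1/(h_o·2πr_oL) = 1/(6.29×2π×0.0879×1) = 0.2879 K/W
R_total = 1.917 K/W
Q = ΔT/R_total = 183/1.917

q′ ≈ 95.5 W/m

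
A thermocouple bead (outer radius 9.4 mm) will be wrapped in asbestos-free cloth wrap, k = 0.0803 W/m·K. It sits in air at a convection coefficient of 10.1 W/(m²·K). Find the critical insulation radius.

r_cr ≈ 15.9 mm

For a sphere r_cr = 2k/h = 2×0.0803/10.1
r_cr = 15.9 mm; since the bare radius (9.4 mm) is below r_cr, adding a thin layer of insulation will *increase* heat loss.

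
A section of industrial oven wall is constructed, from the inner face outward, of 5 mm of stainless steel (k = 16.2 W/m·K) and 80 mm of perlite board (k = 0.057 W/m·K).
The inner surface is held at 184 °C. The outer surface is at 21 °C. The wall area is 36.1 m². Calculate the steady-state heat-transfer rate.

Model the wall as resistances in series:
R_stainless steel = L/(kA) = 0.005/(16.2×36.1) = 8.55×10^-6 K/W
R_perlite board = L/(kA) = 0.08/(0.057×36.1) = 0.03888 K/W
R_total = 0.03889 K/W
Q = ΔT / R_total = 163 / 0.03889

Q ≈ 4190 W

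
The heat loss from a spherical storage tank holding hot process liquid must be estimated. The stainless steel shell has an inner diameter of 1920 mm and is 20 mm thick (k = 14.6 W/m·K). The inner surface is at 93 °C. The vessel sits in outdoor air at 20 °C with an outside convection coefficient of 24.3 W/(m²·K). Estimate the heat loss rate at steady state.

Q ≈ 20700 W

Spherical conduction: R = (1/r_in − 1/r_out)/(4πk) per layer; series-sum.
R_stainless steel shell = (1/0.96 − 1/0.98)/(4π×14.6) = 1.159×10^-4 K/W
R_outer film = 1/(h·4πr_o²) = 1/(24.3×4π×0.98²) = 0.00341 K/W
R_total = 0.003526 K/W
Q = ΔT/R_total = 73/0.003526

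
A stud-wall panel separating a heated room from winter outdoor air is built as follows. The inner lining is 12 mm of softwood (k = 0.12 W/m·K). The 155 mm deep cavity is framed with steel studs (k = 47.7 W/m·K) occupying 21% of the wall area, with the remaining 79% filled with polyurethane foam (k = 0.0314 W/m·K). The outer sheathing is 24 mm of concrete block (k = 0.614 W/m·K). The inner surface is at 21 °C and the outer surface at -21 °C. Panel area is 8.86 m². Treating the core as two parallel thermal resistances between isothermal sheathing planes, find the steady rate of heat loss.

Sheathing layers in series; stud and cavity paths in parallel between them.
R_inner = 0.012/(0.12×8.86) = 0.01129 K/W
R_stud  = 0.155/(47.7×0.21×8.86) = 0.001746 K/W
R_cav   = 0.155/(0.0314×0.79×8.86) = 0.7052 K/W
1/R_core = 1/R_stud + 1/R_cav → R_core = 0.001742 K/W
R_outer = 0.024/(0.614×8.86) = 0.004412 K/W
R_total = 0.01744 K/W
Q = ΔT/R_total = 42/0.01744

Q ≈ 2410 W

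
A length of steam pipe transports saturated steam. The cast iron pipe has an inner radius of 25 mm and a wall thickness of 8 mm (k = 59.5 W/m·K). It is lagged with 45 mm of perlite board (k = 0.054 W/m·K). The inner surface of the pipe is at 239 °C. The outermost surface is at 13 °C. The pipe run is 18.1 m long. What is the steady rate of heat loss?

Radial resistances (cylindrical: R_cond = ln(r_o/r_i)/(2πkL), R_conv = 1/(h·2πrL)):
R_cast iron pipe wall = ln(33/25)/(2π×59.5×18.1) = 4.103×10^-5 K/W
R_perlite board = ln(78/33)/(2π×0.054×18.1) = 0.1401 K/W
R_total = 0.1401 K/W
Q = ΔT/R_total = 226/0.1401

Q ≈ 1610 W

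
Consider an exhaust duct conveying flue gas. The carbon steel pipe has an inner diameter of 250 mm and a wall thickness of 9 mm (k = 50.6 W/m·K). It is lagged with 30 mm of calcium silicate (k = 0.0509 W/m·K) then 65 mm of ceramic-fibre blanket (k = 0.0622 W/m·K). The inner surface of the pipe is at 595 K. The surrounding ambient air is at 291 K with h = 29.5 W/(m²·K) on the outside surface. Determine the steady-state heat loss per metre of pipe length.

Per-layer cylindrical resistances, series-summed:
R_carbon steel pipe wall = ln(134/125)/(2π×50.6×1) = 2.187×10^-4 K/W
R_calcium silicate = ln(164/134)/(2π×0.0509×1) = 0.6317 K/W
R_ceramic-fibre blanket = ln(229/164)/(2π×0.0622×1) = 0.8543 K/W
R_outer film = 1/(h_o·2πr_oL) = 1/(29.5×2π×0.229×1) = 0.02356 K/W
R_total = 1.51 K/W
Q = ΔT/R_total = 304/1.51

q′ ≈ 201 W/m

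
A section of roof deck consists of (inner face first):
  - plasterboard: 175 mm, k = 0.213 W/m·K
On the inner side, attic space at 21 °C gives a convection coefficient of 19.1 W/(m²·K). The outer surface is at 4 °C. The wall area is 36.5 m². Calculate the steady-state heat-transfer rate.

Thermal resistances in series:
R_inner film = 1/(h_i·A) = 1/(19.1×36.5) = 0.001434 K/W
R_plasterboard = L/(kA) = 0.175/(0.213×36.5) = 0.02251 K/W
R_total = 0.02394 K/W
Q = ΔT / R_total = 17 / 0.02394

Q ≈ 710 W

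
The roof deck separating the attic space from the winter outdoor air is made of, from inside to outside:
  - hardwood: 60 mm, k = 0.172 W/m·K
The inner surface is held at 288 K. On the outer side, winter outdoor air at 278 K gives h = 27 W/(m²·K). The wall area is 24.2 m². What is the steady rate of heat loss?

Using the resistance-network approach (series):
R_hardwood = L/(kA) = 0.06/(0.172×24.2) = 0.01441 K/W
R_outer film = 1/(h_o·A) = 1/(27×24.2) = 0.00153 K/W
R_total = 0.01595 K/W
Q = ΔT / R_total = 10 / 0.01595

Q ≈ 627 W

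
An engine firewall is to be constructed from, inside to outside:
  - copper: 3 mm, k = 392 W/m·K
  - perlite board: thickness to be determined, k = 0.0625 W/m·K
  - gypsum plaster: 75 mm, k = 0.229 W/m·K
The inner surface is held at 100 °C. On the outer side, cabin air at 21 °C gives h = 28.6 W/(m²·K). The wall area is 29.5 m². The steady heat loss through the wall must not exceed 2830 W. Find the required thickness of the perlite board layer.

L ≈ 28.8 mm

Series thermal resistances:
R_copper = L/(kA) = 0.003/(392×29.5) = 2.594×10^-7 K/W
R_gypsum plaster = L/(kA) = 0.075/(0.229×29.5) = 0.0111 K/W
R_outer film = 1/(h_o·A) = 1/(28.6×29.5) = 0.001185 K/W
Sum of the known resistances R_other = 0.01229 K/W
Required total resistance R_tot = ΔT/Q_allow = 79/2830 = 0.02792 K/W
R_perlite board = R_tot − R_other = 0.01563 K/W
L = R·k·A = 0.01563×0.0625×29.5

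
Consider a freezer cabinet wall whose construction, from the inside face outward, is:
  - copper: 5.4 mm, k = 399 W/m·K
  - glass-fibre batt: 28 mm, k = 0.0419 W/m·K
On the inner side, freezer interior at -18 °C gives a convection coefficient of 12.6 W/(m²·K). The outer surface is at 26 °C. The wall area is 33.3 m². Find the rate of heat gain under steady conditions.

Series thermal resistances:
R_inner film = 1/(h_i·A) = 1/(12.6×33.3) = 0.002383 K/W
R_copper = L/(kA) = 0.0054/(399×33.3) = 4.064×10^-7 K/W
R_glass-fibre batt = L/(kA) = 0.028/(0.0419×33.3) = 0.02007 K/W
R_total = 0.02245 K/W
Q = ΔT / R_total = 44 / 0.02245

Q ≈ 1960 W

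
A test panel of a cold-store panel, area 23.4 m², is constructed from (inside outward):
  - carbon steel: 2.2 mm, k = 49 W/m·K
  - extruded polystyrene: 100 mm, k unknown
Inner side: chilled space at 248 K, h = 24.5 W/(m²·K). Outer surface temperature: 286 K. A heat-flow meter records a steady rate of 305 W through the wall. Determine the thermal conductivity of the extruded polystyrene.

k ≈ 0.0348 W/(m·K)

Model the wall as resistances in series:
R_inner film = 1/(h_i·A) = 1/(24.5×23.4) = 0.001744 K/W
R_carbon steel = L/(kA) = 0.0022/(49×23.4) = 1.919×10^-6 K/W
Sum of known resistances R_other = 0.001746 K/W
Total R = ΔT/Q = 38/305 = 0.1246 K/W
R_extruded polystyrene = R_total − R_other = 0.1228 K/W
k = L/(R·A) = 0.1/(0.1228×23.4)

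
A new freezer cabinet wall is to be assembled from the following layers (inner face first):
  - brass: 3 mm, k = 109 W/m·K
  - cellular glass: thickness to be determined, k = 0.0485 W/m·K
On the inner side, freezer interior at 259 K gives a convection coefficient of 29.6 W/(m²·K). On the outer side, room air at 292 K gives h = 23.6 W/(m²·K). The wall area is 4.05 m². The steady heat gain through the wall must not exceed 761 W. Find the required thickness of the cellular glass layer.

L ≈ 4.82 mm

Model the wall as resistances in series:
R_inner film = 1/(h_i·A) = 1/(29.6×4.05) = 0.008342 K/W
R_brass = L/(kA) = 0.003/(109×4.05) = 6.796×10^-6 K/W
R_outer film = 1/(h_o·A) = 1/(23.6×4.05) = 0.01046 K/W
Sum of the known resistances R_other = 0.01881 K/W
Required total resistance R_tot = ΔT/Q_allow = 33/761 = 0.04336 K/W
R_cellular glass = R_tot − R_other = 0.02455 K/W
L = R·k·A = 0.02455×0.0485×4.05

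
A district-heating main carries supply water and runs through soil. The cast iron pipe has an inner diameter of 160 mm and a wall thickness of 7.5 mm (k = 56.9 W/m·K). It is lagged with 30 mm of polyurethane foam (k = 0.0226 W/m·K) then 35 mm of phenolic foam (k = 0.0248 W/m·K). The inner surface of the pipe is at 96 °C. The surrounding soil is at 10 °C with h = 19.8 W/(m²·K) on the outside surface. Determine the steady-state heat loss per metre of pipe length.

For a radial system each layer contributes R = ln(r_out/r_in)/(2πkL); films add R = 1/(hA).
R_cast iron pipe wall = ln(87.5/80)/(2π×56.9×1) = 2.507×10^-4 K/W
R_polyurethane foam = ln(117.5/87.5)/(2π×0.0226×1) = 2.076 K/W
R_phenolic foam = ln(152.5/117.5)/(2π×0.0248×1) = 1.673 K/W
R_outer film = 1/(h_o·2πr_oL) = 1/(19.8×2π×0.1525×1) = 0.05271 K/W
R_total = 3.802 K/W
Q = ΔT/R_total = 86/3.802

q′ ≈ 22.6 W/m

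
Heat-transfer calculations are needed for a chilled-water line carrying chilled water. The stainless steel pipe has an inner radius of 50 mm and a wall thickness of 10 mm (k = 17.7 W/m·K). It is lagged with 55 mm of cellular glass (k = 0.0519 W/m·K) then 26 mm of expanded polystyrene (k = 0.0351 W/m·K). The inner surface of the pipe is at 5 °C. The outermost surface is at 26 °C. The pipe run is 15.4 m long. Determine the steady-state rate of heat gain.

Q ≈ 111 W

For a radial system each layer contributes R = ln(r_out/r_in)/(2πkL); films add R = 1/(hA).
R_stainless steel pipe wall = ln(60/50)/(2π×17.7×15.4) = 1.065×10^-4 K/W
R_cellular glass = ln(115/60)/(2π×0.0519×15.4) = 0.1296 K/W
R_expanded polystyrene = ln(141/115)/(2π×0.0351×15.4) = 0.06001 K/W
R_total = 0.1897 K/W
Q = ΔT/R_total = 21/0.1897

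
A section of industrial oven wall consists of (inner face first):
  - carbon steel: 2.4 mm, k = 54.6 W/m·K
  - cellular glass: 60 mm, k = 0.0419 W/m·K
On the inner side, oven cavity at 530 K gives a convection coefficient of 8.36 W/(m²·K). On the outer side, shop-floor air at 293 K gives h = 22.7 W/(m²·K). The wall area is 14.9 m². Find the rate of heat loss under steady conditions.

Q ≈ 2210 W

Thermal resistances in series:
R_inner film = 1/(h_i·A) = 1/(8.36×14.9) = 0.008028 K/W
R_carbon steel = L/(kA) = 0.0024/(54.6×14.9) = 2.95×10^-6 K/W
R_cellular glass = L/(kA) = 0.06/(0.0419×14.9) = 0.09611 K/W
R_outer film = 1/(h_o·A) = 1/(22.7×14.9) = 0.002957 K/W
R_total = 0.1071 K/W
Q = ΔT / R_total = 237 / 0.1071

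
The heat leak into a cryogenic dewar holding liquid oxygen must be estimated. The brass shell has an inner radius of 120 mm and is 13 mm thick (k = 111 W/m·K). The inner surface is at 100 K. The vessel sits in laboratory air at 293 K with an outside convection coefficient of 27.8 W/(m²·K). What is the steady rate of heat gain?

Q ≈ 1190 W

Spherical conduction: R = (1/r_in − 1/r_out)/(4πk) per layer; series-sum.
R_brass shell = (1/0.12 − 1/0.133)/(4π×111) = 5.84×10^-4 K/W
R_outer film = 1/(h·4πr_o²) = 1/(27.8×4π×0.133²) = 0.1618 K/W
R_total = 0.1624 K/W
Q = ΔT/R_total = 193/0.1624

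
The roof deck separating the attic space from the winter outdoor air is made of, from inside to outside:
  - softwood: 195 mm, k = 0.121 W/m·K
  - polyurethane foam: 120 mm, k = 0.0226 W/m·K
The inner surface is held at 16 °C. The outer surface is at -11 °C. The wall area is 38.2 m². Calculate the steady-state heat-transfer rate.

Q ≈ 149 W

Using the resistance-network approach (series):
R_softwood = L/(kA) = 0.195/(0.121×38.2) = 0.04219 K/W
R_polyurethane foam = L/(kA) = 0.12/(0.0226×38.2) = 0.139 K/W
R_total = 0.1812 K/W
Q = ΔT / R_total = 27 / 0.1812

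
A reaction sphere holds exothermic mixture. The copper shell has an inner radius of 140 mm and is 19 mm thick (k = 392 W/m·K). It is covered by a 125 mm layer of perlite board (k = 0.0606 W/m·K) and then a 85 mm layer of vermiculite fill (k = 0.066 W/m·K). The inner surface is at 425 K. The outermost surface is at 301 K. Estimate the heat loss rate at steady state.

Q ≈ 26.9 W

Radial (spherical) resistances in series:
R_copper shell = (1/0.14 − 1/0.159)/(4π×392) = 1.733×10^-4 K/W
R_perlite board = (1/0.159 − 1/0.284)/(4π×0.0606) = 3.635 K/W
R_vermiculite fill = (1/0.284 − 1/0.369)/(4π×0.066) = 0.978 K/W
R_total = 4.613 K/W
Q = ΔT/R_total = 124/4.613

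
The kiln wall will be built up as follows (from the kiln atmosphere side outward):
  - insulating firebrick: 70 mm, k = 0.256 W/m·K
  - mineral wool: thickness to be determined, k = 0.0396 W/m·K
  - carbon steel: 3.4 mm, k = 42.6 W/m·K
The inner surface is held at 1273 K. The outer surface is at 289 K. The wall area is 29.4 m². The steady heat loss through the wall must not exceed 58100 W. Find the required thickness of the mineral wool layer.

Using the resistance-network approach (series):
R_insulating firebrick = L/(kA) = 0.07/(0.256×29.4) = 0.009301 K/W
R_carbon steel = L/(kA) = 0.0034/(42.6×29.4) = 2.715×10^-6 K/W
Sum of the known resistances R_other = 0.009303 K/W
Required total resistance R_tot = ΔT/Q_allow = 984/58100 = 0.01694 K/W
R_mineral wool = R_tot − R_other = 0.007633 K/W
L = R·k·A = 0.007633×0.0396×29.4

L ≈ 8.89 mm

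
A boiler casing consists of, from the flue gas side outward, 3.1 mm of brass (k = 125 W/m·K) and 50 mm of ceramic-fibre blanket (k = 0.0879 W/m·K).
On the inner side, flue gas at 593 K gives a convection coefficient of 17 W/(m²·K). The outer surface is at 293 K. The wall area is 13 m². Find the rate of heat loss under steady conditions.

Q ≈ 6210 W

Treating each layer as a thermal resistance in series:
R_inner film = 1/(h_i·A) = 1/(17×13) = 0.004525 K/W
R_brass = L/(kA) = 0.0031/(125×13) = 1.908×10^-6 K/W
R_ceramic-fibre blanket = L/(kA) = 0.05/(0.0879×13) = 0.04376 K/W
R_total = 0.04828 K/W
Q = ΔT / R_total = 300 / 0.04828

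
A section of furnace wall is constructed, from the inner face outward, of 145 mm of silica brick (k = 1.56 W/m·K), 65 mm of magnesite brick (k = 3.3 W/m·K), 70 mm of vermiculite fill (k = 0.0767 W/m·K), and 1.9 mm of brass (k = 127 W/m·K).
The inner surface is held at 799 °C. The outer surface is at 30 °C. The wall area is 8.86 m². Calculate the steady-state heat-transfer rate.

Q ≈ 6650 W

Model the wall as resistances in series:
R_silica brick = L/(kA) = 0.145/(1.56×8.86) = 0.01049 K/W
R_magnesite brick = L/(kA) = 0.065/(3.3×8.86) = 0.002223 K/W
R_vermiculite fill = L/(kA) = 0.07/(0.0767×8.86) = 0.103 K/W
R_brass = L/(kA) = 0.0019/(127×8.86) = 1.689×10^-6 K/W
R_total = 0.1157 K/W
Q = ΔT / R_total = 769 / 0.1157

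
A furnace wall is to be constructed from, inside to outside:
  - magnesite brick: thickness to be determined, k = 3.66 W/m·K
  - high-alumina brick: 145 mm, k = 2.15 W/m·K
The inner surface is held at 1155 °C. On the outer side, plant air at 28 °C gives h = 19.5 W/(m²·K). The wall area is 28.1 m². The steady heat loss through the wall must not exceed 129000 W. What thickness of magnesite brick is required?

Series thermal resistances:
R_high-alumina brick = L/(kA) = 0.145/(2.15×28.1) = 0.0024 K/W
R_outer film = 1/(h_o·A) = 1/(19.5×28.1) = 0.001825 K/W
Sum of the known resistances R_other = 0.004225 K/W
Required total resistance R_tot = ΔT/Q_allow = 1127/129000 = 0.008736 K/W
R_magnesite brick = R_tot − R_other = 0.004511 K/W
L = R·k·A = 0.004511×3.66×28.1

L ≈ 464 mm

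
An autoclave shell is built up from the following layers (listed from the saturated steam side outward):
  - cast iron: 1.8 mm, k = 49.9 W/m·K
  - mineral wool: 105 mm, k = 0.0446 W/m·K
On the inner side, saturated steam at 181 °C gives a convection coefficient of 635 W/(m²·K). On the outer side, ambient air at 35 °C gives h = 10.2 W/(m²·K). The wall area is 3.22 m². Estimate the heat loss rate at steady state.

Treating each layer as a thermal resistance in series:
R_inner film = 1/(h_i·A) = 1/(635×3.22) = 4.891×10^-4 K/W
R_cast iron = L/(kA) = 0.0018/(49.9×3.22) = 1.12×10^-5 K/W
R_mineral wool = L/(kA) = 0.105/(0.0446×3.22) = 0.7311 K/W
R_outer film = 1/(h_o·A) = 1/(10.2×3.22) = 0.03045 K/W
R_total = 0.7621 K/W
Q = ΔT / R_total = 146 / 0.7621

Q ≈ 192 W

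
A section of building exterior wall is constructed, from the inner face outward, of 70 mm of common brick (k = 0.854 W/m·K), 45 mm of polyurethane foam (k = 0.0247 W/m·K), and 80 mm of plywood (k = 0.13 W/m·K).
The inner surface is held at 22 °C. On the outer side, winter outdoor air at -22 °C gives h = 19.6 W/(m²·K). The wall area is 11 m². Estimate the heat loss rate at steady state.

Q ≈ 188 W

Thermal resistances in series:
R_common brick = L/(kA) = 0.07/(0.854×11) = 0.007452 K/W
R_polyurethane foam = L/(kA) = 0.045/(0.0247×11) = 0.1656 K/W
R_plywood = L/(kA) = 0.08/(0.13×11) = 0.05594 K/W
R_outer film = 1/(h_o·A) = 1/(19.6×11) = 0.004638 K/W
R_total = 0.2337 K/W
Q = ΔT / R_total = 44 / 0.2337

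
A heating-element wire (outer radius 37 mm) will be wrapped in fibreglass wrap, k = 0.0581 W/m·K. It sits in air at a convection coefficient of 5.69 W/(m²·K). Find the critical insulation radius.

For a cylinder r_cr = k/h = 0.0581/5.69
r_cr = 10.2 mm; since the bare radius (37 mm) is above r_cr, any added insulation will reduce heat loss.

r_cr ≈ 10.2 mm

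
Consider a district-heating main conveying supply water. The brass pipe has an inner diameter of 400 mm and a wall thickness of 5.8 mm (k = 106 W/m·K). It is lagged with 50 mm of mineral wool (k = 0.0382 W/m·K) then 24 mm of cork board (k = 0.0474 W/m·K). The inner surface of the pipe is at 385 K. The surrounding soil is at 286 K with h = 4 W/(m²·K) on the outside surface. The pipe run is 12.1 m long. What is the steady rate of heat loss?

Per-layer cylindrical resistances, series-summed:
R_brass pipe wall = ln(205.8/200)/(2π×106×12.1) = 3.547×10^-6 K/W
R_mineral wool = ln(255.8/205.8)/(2π×0.0382×12.1) = 0.07489 K/W
R_cork board = ln(279.8/255.8)/(2π×0.0474×12.1) = 0.02489 K/W
R_outer film = 1/(h_o·2πr_oL) = 1/(4×2π×0.2798×12.1) = 0.01175 K/W
R_total = 0.1115 K/W
Q = ΔT/R_total = 99/0.1115

Q ≈ 888 W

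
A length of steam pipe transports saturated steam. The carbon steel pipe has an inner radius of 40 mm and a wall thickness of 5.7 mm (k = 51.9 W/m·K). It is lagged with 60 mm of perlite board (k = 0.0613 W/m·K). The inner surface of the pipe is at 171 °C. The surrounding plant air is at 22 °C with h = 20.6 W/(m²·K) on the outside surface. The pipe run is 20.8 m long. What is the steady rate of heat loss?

Radial resistances (cylindrical: R_cond = ln(r_o/r_i)/(2πkL), R_conv = 1/(h·2πrL)):
R_carbon steel pipe wall = ln(45.7/40)/(2π×51.9×20.8) = 1.964×10^-5 K/W
R_perlite board = ln(105.7/45.7)/(2π×0.0613×20.8) = 0.1047 K/W
R_outer film = 1/(h_o·2πr_oL) = 1/(20.6×2π×0.1057×20.8) = 0.003514 K/W
R_total = 0.1082 K/W
Q = ΔT/R_total = 149/0.1082

Q ≈ 1380 W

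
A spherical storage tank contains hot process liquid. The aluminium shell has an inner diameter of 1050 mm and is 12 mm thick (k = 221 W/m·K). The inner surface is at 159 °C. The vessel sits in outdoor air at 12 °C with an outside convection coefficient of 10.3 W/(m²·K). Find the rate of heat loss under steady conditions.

Radial (spherical) resistances in series:
R_aluminium shell = (1/0.525 − 1/0.537)/(4π×221) = 1.533×10^-5 K/W
R_outer film = 1/(h·4πr_o²) = 1/(10.3×4π×0.537²) = 0.02679 K/W
R_total = 0.02681 K/W
Q = ΔT/R_total = 147/0.02681

Q ≈ 5480 W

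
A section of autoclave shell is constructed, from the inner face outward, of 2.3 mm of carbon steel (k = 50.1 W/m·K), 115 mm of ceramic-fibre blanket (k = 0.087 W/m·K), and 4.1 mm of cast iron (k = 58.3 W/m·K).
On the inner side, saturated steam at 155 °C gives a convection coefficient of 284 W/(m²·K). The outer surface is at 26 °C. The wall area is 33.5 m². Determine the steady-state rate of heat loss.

Using the resistance-network approach (series):
R_inner film = 1/(h_i·A) = 1/(284×33.5) = 1.051×10^-4 K/W
R_carbon steel = L/(kA) = 0.0023/(50.1×33.5) = 1.37×10^-6 K/W
R_ceramic-fibre blanket = L/(kA) = 0.115/(0.087×33.5) = 0.03946 K/W
R_cast iron = L/(kA) = 0.0041/(58.3×33.5) = 2.099×10^-6 K/W
R_total = 0.03957 K/W
Q = ΔT / R_total = 129 / 0.03957

Q ≈ 3260 W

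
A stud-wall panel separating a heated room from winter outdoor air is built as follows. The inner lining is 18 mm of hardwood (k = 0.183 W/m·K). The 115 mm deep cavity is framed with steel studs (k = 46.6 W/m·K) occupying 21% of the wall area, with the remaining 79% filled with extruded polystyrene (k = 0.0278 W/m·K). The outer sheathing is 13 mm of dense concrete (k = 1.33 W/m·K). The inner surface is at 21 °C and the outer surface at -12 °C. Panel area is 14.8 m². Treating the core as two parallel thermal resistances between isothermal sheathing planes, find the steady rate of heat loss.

Q ≈ 4070 W

Sheathing layers in series; stud and cavity paths in parallel between them.
R_inner = 0.018/(0.183×14.8) = 0.006646 K/W
R_stud  = 0.115/(46.6×0.21×14.8) = 7.94×10^-4 K/W
R_cav   = 0.115/(0.0278×0.79×14.8) = 0.3538 K/W
1/R_core = 1/R_stud + 1/R_cav → R_core = 7.922×10^-4 K/W
R_outer = 0.013/(1.33×14.8) = 6.604×10^-4 K/W
R_total = 0.008099 K/W
Q = ΔT/R_total = 33/0.008099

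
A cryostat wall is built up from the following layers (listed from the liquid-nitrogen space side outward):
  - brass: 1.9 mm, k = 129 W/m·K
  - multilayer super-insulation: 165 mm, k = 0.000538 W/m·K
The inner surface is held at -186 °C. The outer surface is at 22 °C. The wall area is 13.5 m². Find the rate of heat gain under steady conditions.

Q ≈ 9.16 W

Using the resistance-network approach (series):
R_brass = L/(kA) = 0.0019/(129×13.5) = 1.091×10^-6 K/W
R_multilayer super-insulation = L/(kA) = 0.165/(0.000538×13.5) = 22.72 K/W
R_total = 22.72 K/W
Q = ΔT / R_total = 208 / 22.72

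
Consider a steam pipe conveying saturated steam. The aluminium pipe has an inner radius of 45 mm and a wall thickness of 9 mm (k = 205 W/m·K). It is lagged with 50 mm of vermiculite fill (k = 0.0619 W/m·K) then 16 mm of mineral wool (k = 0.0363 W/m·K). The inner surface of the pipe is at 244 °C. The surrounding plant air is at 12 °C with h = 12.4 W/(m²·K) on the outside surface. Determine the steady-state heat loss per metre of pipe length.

Radial resistances (cylindrical: R_cond = ln(r_o/r_i)/(2πkL), R_conv = 1/(h·2πrL)):
R_aluminium pipe wall = ln(54/45)/(2π×205×1) = 1.415×10^-4 K/W
R_vermiculite fill = ln(104/54)/(2π×0.0619×1) = 1.685 K/W
R_mineral wool = ln(120/104)/(2π×0.0363×1) = 0.6274 K/W
R_outer film = 1/(h_o·2πr_oL) = 1/(12.4×2π×0.12×1) = 0.107 K/W
R_total = 2.42 K/W
Q = ΔT/R_total = 232/2.42

q′ ≈ 95.9 W/m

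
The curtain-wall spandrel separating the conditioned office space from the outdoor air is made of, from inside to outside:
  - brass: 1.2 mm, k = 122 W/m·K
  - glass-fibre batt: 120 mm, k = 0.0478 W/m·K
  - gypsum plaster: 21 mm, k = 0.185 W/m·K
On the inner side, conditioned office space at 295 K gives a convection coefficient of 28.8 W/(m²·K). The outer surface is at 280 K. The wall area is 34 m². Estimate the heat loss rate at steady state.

Using the resistance-network approach (series):
R_inner film = 1/(h_i·A) = 1/(28.8×34) = 0.001021 K/W
R_brass = L/(kA) = 0.0012/(122×34) = 2.893×10^-7 K/W
R_glass-fibre batt = L/(kA) = 0.12/(0.0478×34) = 0.07384 K/W
R_gypsum plaster = L/(kA) = 0.021/(0.185×34) = 0.003339 K/W
R_total = 0.0782 K/W
Q = ΔT / R_total = 15 / 0.0782

Q ≈ 192 W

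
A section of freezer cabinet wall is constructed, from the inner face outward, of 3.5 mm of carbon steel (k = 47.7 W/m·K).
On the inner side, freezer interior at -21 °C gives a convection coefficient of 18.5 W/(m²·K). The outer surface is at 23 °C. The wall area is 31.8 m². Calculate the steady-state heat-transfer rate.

Q ≈ 25900 W

Thermal resistances in series:
R_inner film = 1/(h_i·A) = 1/(18.5×31.8) = 0.0017 K/W
R_carbon steel = L/(kA) = 0.0035/(47.7×31.8) = 2.307×10^-6 K/W
R_total = 0.001702 K/W
Q = ΔT / R_total = 44 / 0.001702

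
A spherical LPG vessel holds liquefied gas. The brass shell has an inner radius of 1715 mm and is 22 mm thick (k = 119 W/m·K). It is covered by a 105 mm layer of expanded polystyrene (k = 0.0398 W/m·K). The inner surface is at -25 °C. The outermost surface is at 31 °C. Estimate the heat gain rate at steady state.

Each spherical layer contributes R = (1/r_i − 1/r_o)/(4πk):
R_brass shell = (1/1.715 − 1/1.737)/(4π×119) = 4.939×10^-6 K/W
R_expanded polystyrene = (1/1.737 − 1/1.842)/(4π×0.0398) = 0.06562 K/W
R_total = 0.06562 K/W
Q = ΔT/R_total = 56/0.06562

Q ≈ 853 W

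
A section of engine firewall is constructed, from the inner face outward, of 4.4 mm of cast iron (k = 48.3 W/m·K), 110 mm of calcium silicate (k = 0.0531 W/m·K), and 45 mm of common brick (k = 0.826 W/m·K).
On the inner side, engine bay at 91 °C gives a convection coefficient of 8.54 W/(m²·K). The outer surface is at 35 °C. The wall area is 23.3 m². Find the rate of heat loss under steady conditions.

Q ≈ 582 W

Treating each layer as a thermal resistance in series:
R_inner film = 1/(h_i·A) = 1/(8.54×23.3) = 0.005026 K/W
R_cast iron = L/(kA) = 0.0044/(48.3×23.3) = 3.91×10^-6 K/W
R_calcium silicate = L/(kA) = 0.11/(0.0531×23.3) = 0.08891 K/W
R_common brick = L/(kA) = 0.045/(0.826×23.3) = 0.002338 K/W
R_total = 0.09628 K/W
Q = ΔT / R_total = 56 / 0.09628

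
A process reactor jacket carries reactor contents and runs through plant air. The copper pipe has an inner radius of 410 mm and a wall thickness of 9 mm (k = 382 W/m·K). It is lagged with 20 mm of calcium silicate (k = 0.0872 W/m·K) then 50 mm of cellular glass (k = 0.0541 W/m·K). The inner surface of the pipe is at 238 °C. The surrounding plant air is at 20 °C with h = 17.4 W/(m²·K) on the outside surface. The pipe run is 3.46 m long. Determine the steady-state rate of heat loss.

Per-layer cylindrical resistances, series-summed:
R_copper pipe wall = ln(419/410)/(2π×382×3.46) = 2.615×10^-6 K/W
R_calcium silicate = ln(439/419)/(2π×0.0872×3.46) = 0.0246 K/W
R_cellular glass = ln(489/439)/(2π×0.0541×3.46) = 0.09171 K/W
R_outer film = 1/(h_o·2πr_oL) = 1/(17.4×2π×0.489×3.46) = 0.005406 K/W
R_total = 0.1217 K/W
Q = ΔT/R_total = 218/0.1217

Q ≈ 1790 W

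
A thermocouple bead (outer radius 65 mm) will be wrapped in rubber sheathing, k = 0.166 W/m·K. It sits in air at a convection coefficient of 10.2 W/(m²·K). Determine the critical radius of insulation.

For a sphere r_cr = 2k/h = 2×0.166/10.2
r_cr = 32.5 mm; since the bare radius (65 mm) is above r_cr, any added insulation will reduce heat loss.

r_cr ≈ 32.5 mm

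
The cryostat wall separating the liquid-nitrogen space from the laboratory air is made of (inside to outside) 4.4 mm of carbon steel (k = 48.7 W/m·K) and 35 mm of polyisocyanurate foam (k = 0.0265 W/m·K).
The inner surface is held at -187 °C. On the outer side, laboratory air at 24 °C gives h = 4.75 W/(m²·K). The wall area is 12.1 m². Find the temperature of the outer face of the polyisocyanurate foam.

Using the resistance-network approach (series):
R_carbon steel = L/(kA) = 0.0044/(48.7×12.1) = 7.467×10^-6 K/W
R_polyisocyanurate foam = L/(kA) = 0.035/(0.0265×12.1) = 0.1092 K/W
R_outer film = 1/(h_o·A) = 1/(4.75×12.1) = 0.0174 K/W
R_total = 0.1266 K/W;  Q = ΔT/R_total = 211/0.1266 = 1667 W
T_interface = T_inner + Q·ΣR(inner→interface) = -187 + 1670×0.1092

T ≈ -5.01 °C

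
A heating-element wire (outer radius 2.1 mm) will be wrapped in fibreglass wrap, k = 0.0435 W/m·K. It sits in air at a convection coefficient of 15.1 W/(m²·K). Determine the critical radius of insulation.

For a cylinder r_cr = k/h = 0.0435/15.1
r_cr = 2.88 mm; since the bare radius (2.1 mm) is below r_cr, adding a thin layer of insulation will *increase* heat loss.

r_cr ≈ 2.88 mm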